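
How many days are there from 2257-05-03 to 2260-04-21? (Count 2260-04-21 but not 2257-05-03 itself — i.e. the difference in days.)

1084

May 3, 2257 → May 3, 2258: 365 days.
May 3, 2258 → May 3, 2259: 365 days.
May 3, 2259 → Jun 3, 2259: 31 days (May has 31).
Jun 3, 2259 → Jul 3, 2259: 30 days (June has 30).
Jul 3, 2259 → Aug 3, 2259: 31 days (July has 31).
Aug 3, 2259 → Sep 3, 2259: 31 days (August has 31).
Sep 3, 2259 → Oct 3, 2259: 30 days (September has 30).
Oct 3, 2259 → Nov 3, 2259: 31 days (October has 31).
Nov 3, 2259 → Dec 3, 2259: 30 days (November has 30).
Dec 3, 2259 → Jan 3, 2260: 31 days (December has 31).
Jan 3, 2260 → Feb 3, 2260: 31 days (January has 31).
Feb 3, 2260 → Mar 3, 2260: 29 days (February has 29).
Mar 3, 2260 → Apr 3, 2260: 31 days (March has 31).
Apr 3, 2260 → Apr 21, 2260: 18 days.
Total: 1084 days.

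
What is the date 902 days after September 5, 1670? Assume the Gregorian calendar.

February 23, 1673

+365 (one year) → Sep 5, 1671 (537 left).
+366 (one year; includes Feb 29, 1672) → Sep 5, 1672 (171 left).
Sep has 30 days: +26 → Oct 1, 1672 (145 left).
Oct has 31 days: +31 → Nov 1, 1672 (114 left).
Nov has 30 days: +30 → Dec 1, 1672 (84 left).
Dec has 31 days: +31 → Jan 1, 1673 (53 left).
Jan has 31 days: +31 → Feb 1, 1673 (22 left).
+22 → Feb 23, 1673.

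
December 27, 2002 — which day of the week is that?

Friday

January 1, 2002 is a Tuesday.
Jan 1, 2002 → Feb 1, 2002: 31 days (January has 31).
Feb 1, 2002 → Mar 1, 2002: 28 days (February has 28).
Mar 1, 2002 → Apr 1, 2002: 31 days (March has 31).
Apr 1, 2002 → May 1, 2002: 30 days (April has 30).
May 1, 2002 → Jun 1, 2002: 31 days (May has 31).
Jun 1, 2002 → Jul 1, 2002: 30 days (June has 30).
Jul 1, 2002 → Aug 1, 2002: 31 days (July has 31).
Aug 1, 2002 → Sep 1, 2002: 31 days (August has 31).
Sep 1, 2002 → Oct 1, 2002: 30 days (September has 30).
Oct 1, 2002 → Nov 1, 2002: 31 days (October has 31).
Nov 1, 2002 → Dec 1, 2002: 30 days (November has 30).
Dec 1, 2002 → Dec 27, 2002: 26 days.
Total: 360 days.
360 mod 7 = 3, so Tuesday + 3 = Friday.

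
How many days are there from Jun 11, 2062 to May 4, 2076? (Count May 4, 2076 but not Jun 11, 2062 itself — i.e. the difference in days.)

Jun 11, 2062 → Jun 11, 2063: 365 days.
Jun 11, 2063 → Jun 11, 2064: 366 days (Feb 29, 2064 is in that span).
Jun 11, 2064 → Jun 11, 2065: 365 days.
Jun 11, 2065 → Jun 11, 2066: 365 days.
Jun 11, 2066 → Jun 11, 2067: 365 days.
Jun 11, 2067 → Jun 11, 2068: 366 days (Feb 29, 2068 is in that span).
Jun 11, 2068 → Jun 11, 2069: 365 days.
Jun 11, 2069 → Jun 11, 2070: 365 days.
Jun 11, 2070 → Jun 11, 2071: 365 days.
Jun 11, 2071 → Jun 11, 2072: 366 days (Feb 29, 2072 is in that span).
Jun 11, 2072 → Jun 11, 2073: 365 days.
Jun 11, 2073 → Jun 11, 2074: 365 days.
Jun 11, 2074 → Jun 11, 2075: 365 days.
Jun 11, 2075 → Jul 11, 2075: 30 days (June has 30).
Jul 11, 2075 → Aug 11, 2075: 31 days (July has 31).
Aug 11, 2075 → Sep 11, 2075: 31 days (August has 31).
Sep 11, 2075 → Oct 11, 2075: 30 days (September has 30).
Oct 11, 2075 → Nov 11, 2075: 31 days (October has 31).
Nov 11, 2075 → Dec 11, 2075: 30 days (November has 30).
Dec 11, 2075 → Jan 11, 2076: 31 days (December has 31).
Jan 11, 2076 → Feb 11, 2076: 31 days (January has 31).
Feb 11, 2076 → Mar 11, 2076: 29 days (February has 29).
Mar 11, 2076 → Apr 11, 2076: 31 days (March has 31).
Apr 11, 2076 → May 4, 2076: 23 days.
Total: 5076 days.

5076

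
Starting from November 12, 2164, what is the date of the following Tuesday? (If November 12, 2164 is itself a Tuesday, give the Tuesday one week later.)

Nov 12, 2164 is a Monday.
From Monday to the next Tuesday is 1 day.
Nov 12, 2164 + 1 = Nov 13, 2164.

November 13, 2164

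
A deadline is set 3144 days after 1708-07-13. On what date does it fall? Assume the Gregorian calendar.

+365 (one year) → Jul 13, 1709 (2779 left).
+365 (one year) → Jul 13, 1710 (2414 left).
+365 (one year) → Jul 13, 1711 (2049 left).
+366 (one year; includes Feb 29, 1712) → Jul 13, 1712 (1683 left).
+365 (one year) → Jul 13, 1713 (1318 left).
+365 (one year) → Jul 13, 1714 (953 left).
+365 (one year) → Jul 13, 1715 (588 left).
+366 (one year; includes Feb 29, 1716) → Jul 13, 1716 (222 left).
Jul has 31 days: +19 → Aug 1, 1716 (203 left).
Aug has 31 days: +31 → Sep 1, 1716 (172 left).
Sep has 30 days: +30 → Oct 1, 1716 (142 left).
Oct has 31 days: +31 → Nov 1, 1716 (111 left).
Nov has 30 days: +30 → Dec 1, 1716 (81 left).
Dec has 31 days: +31 → Jan 1, 1717 (50 left).
Jan has 31 days: +31 → Feb 1, 1717 (19 left).
+19 → Feb 20, 1717.

February 20, 1717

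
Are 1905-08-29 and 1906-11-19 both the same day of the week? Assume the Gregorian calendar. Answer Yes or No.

No

From Aug 29, 1905 to Nov 19, 1906 is 447 days.
447 mod 7 = 6, so they are different weekdays.
(Aug 29, 1905 is a Tuesday; Nov 19, 1906 is a Monday.)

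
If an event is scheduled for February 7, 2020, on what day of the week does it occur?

Doomsday rule: the anchor day for the 2000s is Tuesday. For year 20: 20÷12 = 1 r 8, and 8÷4 = 2, so 1+8+2 = 11.
Tuesday + 11 ≡ Saturday — that's 2020's doomsday.
In February the doomsday date is Feb 29 (2020 is a leap year (divisible by 4)).
Feb 7 is 22 days before Feb 29; 22 mod 7 = 1, so Saturday − 1 = Friday.

Friday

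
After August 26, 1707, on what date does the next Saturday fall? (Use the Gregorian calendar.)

August 27, 1707

Aug 26, 1707 is a Friday.
From Friday to the next Saturday is 1 day.
Aug 26, 1707 + 1 = Aug 27, 1707.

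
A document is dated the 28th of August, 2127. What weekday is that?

Doomsday rule: the anchor day for the 2100s is Sunday. For year 27: 27÷12 = 2 r 3, and 3÷4 = 0, so 2+3+0 = 5.
Sunday + 5 ≡ Friday — that's 2127's doomsday.
In August the doomsday date is Aug 8.
Aug 28 is 20 days after Aug 8; 20 mod 7 = 6, so Friday + 6 = Thursday.

Thursday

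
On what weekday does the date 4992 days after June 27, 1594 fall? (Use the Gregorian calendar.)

Tuesday

Jun 27, 1594 is a Monday.
4992 mod 7 = 1, so 4992 days after a Monday is Monday + 1 = Tuesday.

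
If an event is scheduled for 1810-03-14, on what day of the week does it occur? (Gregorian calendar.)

Wednesday

Doomsday rule: the anchor day for the 1800s is Friday. For year 10: 10÷12 = 0 r 10, and 10÷4 = 2, so 0+10+2 = 12.
Friday + 12 ≡ Wednesday — that's 1810's doomsday.
In March the doomsday date is Mar 14.
Mar 14 is the doomsday itself: Wednesday.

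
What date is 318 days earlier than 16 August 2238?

October 2, 2237

−16 → Jul 31, 2238 (end of Jul, 31 days; 302 left).
−31 → Jun 30, 2238 (end of Jun, 30 days; 271 left).
−30 → May 31, 2238 (end of May, 31 days; 241 left).
−31 → Apr 30, 2238 (end of Apr, 30 days; 210 left).
−30 → Mar 31, 2238 (end of Mar, 31 days; 180 left).
−31 → Feb 28, 2238 (end of Feb, 28 days; 149 left).
−28 → Jan 31, 2238 (end of Jan, 31 days; 121 left).
−31 → Dec 31, 2237 (end of Dec, 31 days; 90 left).
−31 → Nov 30, 2237 (end of Nov, 30 days; 59 left).
−30 → Oct 31, 2237 (end of Oct, 31 days; 29 left).
−29 → Oct 2, 2237.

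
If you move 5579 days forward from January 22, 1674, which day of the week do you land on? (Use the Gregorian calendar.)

Monday

First find the weekday of Jan 22, 1674. Doomsday rule: the anchor day for the 1600s is Tuesday. For year 74: 74÷12 = 6 r 2, and 2÷4 = 0, so 6+2+0 = 8.
Tuesday + 8 ≡ Wednesday — that's 1674's doomsday.
In January the doomsday date is Jan 3 (1674 is not a leap year).
Jan 22 is 19 days after Jan 3; 19 mod 7 = 5, so Wednesday + 5 = Monday.
5579 mod 7 = 0, so 5579 days after a Monday is Monday + 0 = Monday.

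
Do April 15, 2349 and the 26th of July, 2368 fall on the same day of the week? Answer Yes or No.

Yes

From Apr 15, 2349 to Jul 26, 2368 is 7042 days.
7042 mod 7 = 0, so they are the same weekday.
(Apr 15, 2349 is a Friday; Jul 26, 2368 is a Friday.)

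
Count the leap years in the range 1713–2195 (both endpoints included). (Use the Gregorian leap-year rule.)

Multiples of 4 in [1713,2195]: 120.
Of those, multiples of 100: 4 (not leap unless ÷400).
Multiples of 400: 1.
Leap years = 120 − 4 + 1 = 117.

117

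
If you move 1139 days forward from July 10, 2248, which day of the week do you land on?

Saturday

First find the weekday of Jul 10, 2248. Doomsday rule: the anchor day for the 2200s is Friday. For year 48: 48÷12 = 4 r 0, and 0÷4 = 0, so 4+0+0 = 4.
Friday + 4 ≡ Tuesday — that's 2248's doomsday.
In July the doomsday date is Jul 11.
Jul 10 is 1 day before Jul 11; 1 mod 7 = 1, so Tuesday − 1 = Monday.
1139 mod 7 = 5, so 1139 days after a Monday is Monday + 5 = Saturday.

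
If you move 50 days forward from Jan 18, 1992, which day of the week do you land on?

First find the weekday of Jan 18, 1992. Doomsday rule: the anchor day for the 1900s is Wednesday. For year 92: 92÷12 = 7 r 8, and 8÷4 = 2, so 7+8+2 = 17.
Wednesday + 17 ≡ Saturday — that's 1992's doomsday.
In January the doomsday date is Jan 4 (1992 is a leap year (divisible by 4)).
Jan 18 is 14 days after Jan 4; 14 mod 7 = 0, so Saturday + 0 = Saturday.
50 mod 7 = 1, so 50 days after a Saturday is Saturday + 1 = Sunday.

Sunday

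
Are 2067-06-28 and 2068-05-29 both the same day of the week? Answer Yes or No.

From Jun 28, 2067 to May 29, 2068 is 336 days.
336 mod 7 = 0, so they are the same weekday.
(Jun 28, 2067 is a Tuesday; May 29, 2068 is a Tuesday.)

Yes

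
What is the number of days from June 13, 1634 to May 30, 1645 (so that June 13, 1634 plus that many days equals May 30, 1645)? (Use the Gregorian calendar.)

4004

Jun 13, 1634 → Jun 13, 1635: 365 days.
Jun 13, 1635 → Jun 13, 1636: 366 days (Feb 29, 1636 is in that span).
Jun 13, 1636 → Jun 13, 1637: 365 days.
Jun 13, 1637 → Jun 13, 1638: 365 days.
Jun 13, 1638 → Jun 13, 1639: 365 days.
Jun 13, 1639 → Jun 13, 1640: 366 days (Feb 29, 1640 is in that span).
Jun 13, 1640 → Jun 13, 1641: 365 days.
Jun 13, 1641 → Jun 13, 1642: 365 days.
Jun 13, 1642 → Jun 13, 1643: 365 days.
Jun 13, 1643 → Jun 13, 1644: 366 days (Feb 29, 1644 is in that span).
Jun 13, 1644 → Jul 13, 1644: 30 days (June has 30).
Jul 13, 1644 → Aug 13, 1644: 31 days (July has 31).
Aug 13, 1644 → Sep 13, 1644: 31 days (August has 31).
Sep 13, 1644 → Oct 13, 1644: 30 days (September has 30).
Oct 13, 1644 → Nov 13, 1644: 31 days (October has 31).
Nov 13, 1644 → Dec 13, 1644: 30 days (November has 30).
Dec 13, 1644 → Jan 13, 1645: 31 days (December has 31).
Jan 13, 1645 → Feb 13, 1645: 31 days (January has 31).
Feb 13, 1645 → Mar 13, 1645: 28 days (February has 28).
Mar 13, 1645 → Apr 13, 1645: 31 days (March has 31).
Apr 13, 1645 → May 13, 1645: 30 days (April has 30).
May 13, 1645 → May 30, 1645: 17 days.
Total: 4004 days.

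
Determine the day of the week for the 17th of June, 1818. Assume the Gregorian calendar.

Doomsday rule: the anchor day for the 1800s is Friday. For year 18: 18÷12 = 1 r 6, and 6÷4 = 1, so 1+6+1 = 8.
Friday + 8 ≡ Saturday — that's 1818's doomsday.
In June the doomsday date is Jun 6.
Jun 17 is 11 days after Jun 6; 11 mod 7 = 4, so Saturday + 4 = Wednesday.

Wednesday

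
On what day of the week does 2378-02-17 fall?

Doomsday rule: the anchor day for the 2300s is Wednesday. For year 78: 78÷12 = 6 r 6, and 6÷4 = 1, so 6+6+1 = 13.
Wednesday + 13 ≡ Tuesday — that's 2378's doomsday.
In February the doomsday date is Feb 28 (2378 is not a leap year).
Feb 17 is 11 days before Feb 28; 11 mod 7 = 4, so Tuesday − 4 = Friday.

Friday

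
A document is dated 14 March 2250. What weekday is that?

Thursday

Doomsday rule: the anchor day for the 2200s is Friday. For year 50: 50÷12 = 4 r 2, and 2÷4 = 0, so 4+2+0 = 6.
Friday + 6 ≡ Thursday — that's 2250's doomsday.
In March the doomsday date is Mar 14.
Mar 14 is the doomsday itself: Thursday.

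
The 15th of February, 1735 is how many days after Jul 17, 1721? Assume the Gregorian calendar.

Jul 17, 1721 → Jul 17, 1722: 365 days.
Jul 17, 1722 → Jul 17, 1723: 365 days.
Jul 17, 1723 → Jul 17, 1724: 366 days (Feb 29, 1724 is in that span).
Jul 17, 1724 → Jul 17, 1725: 365 days.
Jul 17, 1725 → Jul 17, 1726: 365 days.
Jul 17, 1726 → Jul 17, 1727: 365 days.
Jul 17, 1727 → Jul 17, 1728: 366 days (Feb 29, 1728 is in that span).
Jul 17, 1728 → Jul 17, 1729: 365 days.
Jul 17, 1729 → Jul 17, 1730: 365 days.
Jul 17, 1730 → Jul 17, 1731: 365 days.
Jul 17, 1731 → Jul 17, 1732: 366 days (Feb 29, 1732 is in that span).
Jul 17, 1732 → Jul 17, 1733: 365 days.
Jul 17, 1733 → Jul 17, 1734: 365 days.
Jul 17, 1734 → Aug 17, 1734: 31 days (July has 31).
Aug 17, 1734 → Sep 17, 1734: 31 days (August has 31).
Sep 17, 1734 → Oct 17, 1734: 30 days (September has 30).
Oct 17, 1734 → Nov 17, 1734: 31 days (October has 31).
Nov 17, 1734 → Dec 17, 1734: 30 days (November has 30).
Dec 17, 1734 → Jan 17, 1735: 31 days (December has 31).
Jan 17, 1735 → Feb 15, 1735: 29 days.
Total: 4961 days.

4961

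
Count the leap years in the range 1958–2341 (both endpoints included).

Multiples of 4 in [1958,2341]: 96.
Of those, multiples of 100: 4 (not leap unless ÷400).
Multiples of 400: 1.
Leap years = 96 − 4 + 1 = 93.

93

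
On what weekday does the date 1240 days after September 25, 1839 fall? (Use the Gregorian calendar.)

Sep 25, 1839 is a Wednesday.
1240 mod 7 = 1, so 1240 days after a Wednesday is Wednesday + 1 = Thursday.

Thursday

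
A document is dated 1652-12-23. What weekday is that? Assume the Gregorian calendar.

Monday

Doomsday rule: the anchor day for the 1600s is Tuesday. For year 52: 52÷12 = 4 r 4, and 4÷4 = 1, so 4+4+1 = 9.
Tuesday + 9 ≡ Thursday — that's 1652's doomsday.
In December the doomsday date is Dec 12.
Dec 23 is 11 days after Dec 12; 11 mod 7 = 4, so Thursday + 4 = Monday.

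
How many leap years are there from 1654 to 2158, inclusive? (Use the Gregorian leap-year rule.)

Multiples of 4 in [1654,2158]: 126.
Of those, multiples of 100: 5 (not leap unless ÷400).
Multiples of 400: 1.
Leap years = 126 − 5 + 1 = 122.

122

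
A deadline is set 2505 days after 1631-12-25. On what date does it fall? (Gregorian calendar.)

November 3, 1638

+366 (one year; includes Feb 29, 1632) → Dec 25, 1632 (2139 left).
+365 (one year) → Dec 25, 1633 (1774 left).
+365 (one year) → Dec 25, 1634 (1409 left).
+365 (one year) → Dec 25, 1635 (1044 left).
+366 (one year; includes Feb 29, 1636) → Dec 25, 1636 (678 left).
+365 (one year) → Dec 25, 1637 (313 left).
Dec has 31 days: +7 → Jan 1, 1638 (306 left).
Jan has 31 days: +31 → Feb 1, 1638 (275 left).
Feb has 28 days: +28 → Mar 1, 1638 (247 left).
Mar has 31 days: +31 → Apr 1, 1638 (216 left).
Apr has 30 days: +30 → May 1, 1638 (186 left).
May has 31 days: +31 → Jun 1, 1638 (155 left).
Jun has 30 days: +30 → Jul 1, 1638 (125 left).
Jul has 31 days: +31 → Aug 1, 1638 (94 left).
Aug has 31 days: +31 → Sep 1, 1638 (63 left).
Sep has 30 days: +30 → Oct 1, 1638 (33 left).
Oct has 31 days: +31 → Nov 1, 1638 (2 left).
+2 → Nov 3, 1638.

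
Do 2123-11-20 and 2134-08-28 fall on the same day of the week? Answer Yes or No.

From Nov 20, 2123 to Aug 28, 2134 is 3934 days.
3934 mod 7 = 0, so they are the same weekday.
(Nov 20, 2123 is a Saturday; Aug 28, 2134 is a Saturday.)

Yes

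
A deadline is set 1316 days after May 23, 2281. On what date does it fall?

+365 (one year) → May 23, 2282 (951 left).
+365 (one year) → May 23, 2283 (586 left).
+366 (one year; includes Feb 29, 2284) → May 23, 2284 (220 left).
May has 31 days: +9 → Jun 1, 2284 (211 left).
Jun has 30 days: +30 → Jul 1, 2284 (181 left).
Jul has 31 days: +31 → Aug 1, 2284 (150 left).
Aug has 31 days: +31 → Sep 1, 2284 (119 left).
Sep has 30 days: +30 → Oct 1, 2284 (89 left).
Oct has 31 days: +31 → Nov 1, 2284 (58 left).
Nov has 30 days: +30 → Dec 1, 2284 (28 left).
+28 → Dec 29, 2284.

December 29, 2284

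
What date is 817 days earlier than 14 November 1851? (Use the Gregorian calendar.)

August 19, 1849

−365 (one year) → Nov 14, 1850 (452 left).
−365 (one year) → Nov 14, 1849 (87 left).
−14 → Oct 31, 1849 (end of Oct, 31 days; 73 left).
−31 → Sep 30, 1849 (end of Sep, 30 days; 42 left).
−30 → Aug 31, 1849 (end of Aug, 31 days; 12 left).
−12 → Aug 19, 1849.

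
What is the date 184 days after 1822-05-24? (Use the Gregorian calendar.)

May has 31 days: +8 → Jun 1, 1822 (176 left).
Jun has 30 days: +30 → Jul 1, 1822 (146 left).
Jul has 31 days: +31 → Aug 1, 1822 (115 left).
Aug has 31 days: +31 → Sep 1, 1822 (84 left).
Sep has 30 days: +30 → Oct 1, 1822 (54 left).
Oct has 31 days: +31 → Nov 1, 1822 (23 left).
+23 → Nov 24, 1822.

November 24, 1822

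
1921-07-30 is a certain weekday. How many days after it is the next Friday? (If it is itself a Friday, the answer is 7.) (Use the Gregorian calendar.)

6

Jul 30, 1921 is a Saturday.
From Saturday to the next Friday is 6 days.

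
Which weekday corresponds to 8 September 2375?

Monday

Doomsday rule: the anchor day for the 2300s is Wednesday. For year 75: 75÷12 = 6 r 3, and 3÷4 = 0, so 6+3+0 = 9.
Wednesday + 9 ≡ Friday — that's 2375's doomsday.
In September the doomsday date is Sep 5.
Sep 8 is 3 days after Sep 5; 3 mod 7 = 3, so Friday + 3 = Monday.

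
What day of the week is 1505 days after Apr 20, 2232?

Friday

Apr 20, 2232 is a Friday.
1505 mod 7 = 0, so 1505 days after a Friday is Friday + 0 = Friday.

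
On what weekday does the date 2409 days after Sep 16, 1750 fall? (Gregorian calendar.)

Thursday

Sep 16, 1750 is a Wednesday.
2409 mod 7 = 1, so 2409 days after a Wednesday is Wednesday + 1 = Thursday.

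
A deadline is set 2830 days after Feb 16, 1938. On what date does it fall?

+365 (one year) → Feb 16, 1939 (2465 left).
+365 (one year) → Feb 16, 1940 (2100 left).
+366 (one year; includes Feb 29, 1940) → Feb 16, 1941 (1734 left).
+365 (one year) → Feb 16, 1942 (1369 left).
+365 (one year) → Feb 16, 1943 (1004 left).
+365 (one year) → Feb 16, 1944 (639 left).
+366 (one year; includes Feb 29, 1944) → Feb 16, 1945 (273 left).
Feb has 28 days: +13 → Mar 1, 1945 (260 left).
Mar has 31 days: +31 → Apr 1, 1945 (229 left).
Apr has 30 days: +30 → May 1, 1945 (199 left).
May has 31 days: +31 → Jun 1, 1945 (168 left).
Jun has 30 days: +30 → Jul 1, 1945 (138 left).
Jul has 31 days: +31 → Aug 1, 1945 (107 left).
Aug has 31 days: +31 → Sep 1, 1945 (76 left).
Sep has 30 days: +30 → Oct 1, 1945 (46 left).
Oct has 31 days: +31 → Nov 1, 1945 (15 left).
+15 → Nov 16, 1945.

November 16, 1945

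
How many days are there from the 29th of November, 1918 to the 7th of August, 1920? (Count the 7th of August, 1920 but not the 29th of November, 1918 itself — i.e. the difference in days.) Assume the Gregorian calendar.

617

Nov 29, 1918 → Nov 29, 1919: 365 days.
Nov 29, 1919 → Dec 29, 1919: 30 days (November has 30).
Dec 29, 1919 → Jan 29, 1920: 31 days (December has 31).
Jan 29, 1920 → Feb 29, 1920: 31 days (January has 31).
Feb 29, 1920 → Mar 29, 1920: 29 days (February has 29).
Mar 29, 1920 → Apr 29, 1920: 31 days (March has 31).
Apr 29, 1920 → May 29, 1920: 30 days (April has 30).
May 29, 1920 → Jun 29, 1920: 31 days (May has 31).
Jun 29, 1920 → Jul 29, 1920: 30 days (June has 30).
Jul 29, 1920 → Aug 7, 1920: 9 days.
Total: 617 days.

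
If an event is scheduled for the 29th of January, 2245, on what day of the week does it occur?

Wednesday

Doomsday rule: the anchor day for the 2200s is Friday. For year 45: 45÷12 = 3 r 9, and 9÷4 = 2, so 3+9+2 = 14.
Friday + 14 ≡ Friday — that's 2245's doomsday.
In January the doomsday date is Jan 3 (2245 is not a leap year).
Jan 29 is 26 days after Jan 3; 26 mod 7 = 5, so Friday + 5 = Wednesday.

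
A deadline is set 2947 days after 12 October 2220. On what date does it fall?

+365 (one year) → Oct 12, 2221 (2582 left).
+365 (one year) → Oct 12, 2222 (2217 left).
+365 (one year) → Oct 12, 2223 (1852 left).
+366 (one year; includes Feb 29, 2224) → Oct 12, 2224 (1486 left).
+365 (one year) → Oct 12, 2225 (1121 left).
+365 (one year) → Oct 12, 2226 (756 left).
+365 (one year) → Oct 12, 2227 (391 left).
Oct has 31 days: +20 → Nov 1, 2227 (371 left).
Nov has 30 days: +30 → Dec 1, 2227 (341 left).
Dec has 31 days: +31 → Jan 1, 2228 (310 left).
Jan has 31 days: +31 → Feb 1, 2228 (279 left).
Feb has 29 days: +29 → Mar 1, 2228 (250 left).
Mar has 31 days: +31 → Apr 1, 2228 (219 left).
Apr has 30 days: +30 → May 1, 2228 (189 left).
May has 31 days: +31 → Jun 1, 2228 (158 left).
Jun has 30 days: +30 → Jul 1, 2228 (128 left).
Jul has 31 days: +31 → Aug 1, 2228 (97 left).
Aug has 31 days: +31 → Sep 1, 2228 (66 left).
Sep has 30 days: +30 → Oct 1, 2228 (36 left).
Oct has 31 days: +31 → Nov 1, 2228 (5 left).
+5 → Nov 6, 2228.

November 6, 2228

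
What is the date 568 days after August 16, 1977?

March 7, 1979

+365 (one year) → Aug 16, 1978 (203 left).
Aug has 31 days: +16 → Sep 1, 1978 (187 left).
Sep has 30 days: +30 → Oct 1, 1978 (157 left).
Oct has 31 days: +31 → Nov 1, 1978 (126 left).
Nov has 30 days: +30 → Dec 1, 1978 (96 left).
Dec has 31 days: +31 → Jan 1, 1979 (65 left).
Jan has 31 days: +31 → Feb 1, 1979 (34 left).
Feb has 28 days: +28 → Mar 1, 1979 (6 left).
+6 → Mar 7, 1979.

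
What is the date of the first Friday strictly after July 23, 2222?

Jul 23, 2222 is a Tuesday.
From Tuesday to the next Friday is 3 days.
Jul 23, 2222 + 3 = Jul 26, 2222.

July 26, 2222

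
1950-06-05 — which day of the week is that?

Doomsday rule: the anchor day for the 1900s is Wednesday. For year 50: 50÷12 = 4 r 2, and 2÷4 = 0, so 4+2+0 = 6.
Wednesday + 6 ≡ Tuesday — that's 1950's doomsday.
In June the doomsday date is Jun 6.
Jun 5 is 1 day before Jun 6; 1 mod 7 = 1, so Tuesday − 1 = Monday.

Monday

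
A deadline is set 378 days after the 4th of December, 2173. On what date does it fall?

December 17, 2174

Dec has 31 days: +28 → Jan 1, 2174 (350 left).
Jan has 31 days: +31 → Feb 1, 2174 (319 left).
Feb has 28 days: +28 → Mar 1, 2174 (291 left).
Mar has 31 days: +31 → Apr 1, 2174 (260 left).
Apr has 30 days: +30 → May 1, 2174 (230 left).
May has 31 days: +31 → Jun 1, 2174 (199 left).
Jun has 30 days: +30 → Jul 1, 2174 (169 left).
Jul has 31 days: +31 → Aug 1, 2174 (138 left).
Aug has 31 days: +31 → Sep 1, 2174 (107 left).
Sep has 30 days: +30 → Oct 1, 2174 (77 left).
Oct has 31 days: +31 → Nov 1, 2174 (46 left).
Nov has 30 days: +30 → Dec 1, 2174 (16 left).
+16 → Dec 17, 2174.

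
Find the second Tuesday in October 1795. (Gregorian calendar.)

October 13, 1795

October 1, 1795 is a Thursday.
The first Tuesday is therefore October 6 (5 days later).
The second Tuesday is 6 + 1×7 = October 13.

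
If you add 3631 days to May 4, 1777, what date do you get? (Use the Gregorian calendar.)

April 13, 1787

+365 (one year) → May 4, 1778 (3266 left).
+365 (one year) → May 4, 1779 (2901 left).
+366 (one year; includes Feb 29, 1780) → May 4, 1780 (2535 left).
+365 (one year) → May 4, 1781 (2170 left).
+365 (one year) → May 4, 1782 (1805 left).
+365 (one year) → May 4, 1783 (1440 left).
+366 (one year; includes Feb 29, 1784) → May 4, 1784 (1074 left).
+365 (one year) → May 4, 1785 (709 left).
+365 (one year) → May 4, 1786 (344 left).
May has 31 days: +28 → Jun 1, 1786 (316 left).
Jun has 30 days: +30 → Jul 1, 1786 (286 left).
Jul has 31 days: +31 → Aug 1, 1786 (255 left).
Aug has 31 days: +31 → Sep 1, 1786 (224 left).
Sep has 30 days: +30 → Oct 1, 1786 (194 left).
Oct has 31 days: +31 → Nov 1, 1786 (163 left).
Nov has 30 days: +30 → Dec 1, 1786 (133 left).
Dec has 31 days: +31 → Jan 1, 1787 (102 left).
Jan has 31 days: +31 → Feb 1, 1787 (71 left).
Feb has 28 days: +28 → Mar 1, 1787 (43 left).
Mar has 31 days: +31 → Apr 1, 1787 (12 left).
+12 → Apr 13, 1787.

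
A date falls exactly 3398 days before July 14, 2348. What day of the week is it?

First find the weekday of Jul 14, 2348. Doomsday rule: the anchor day for the 2300s is Wednesday. For year 48: 48÷12 = 4 r 0, and 0÷4 = 0, so 4+0+0 = 4.
Wednesday + 4 ≡ Sunday — that's 2348's doomsday.
In July the doomsday date is Jul 11.
Jul 14 is 3 days after Jul 11; 3 mod 7 = 3, so Sunday + 3 = Wednesday.
3398 mod 7 = 3, so 3398 days before a Wednesday is Wednesday − 3 = Sunday.

Sunday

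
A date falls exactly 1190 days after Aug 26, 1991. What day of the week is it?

First find the weekday of Aug 26, 1991. Doomsday rule: the anchor day for the 1900s is Wednesday. For year 91: 91÷12 = 7 r 7, and 7÷4 = 1, so 7+7+1 = 15.
Wednesday + 15 ≡ Thursday — that's 1991's doomsday.
In August the doomsday date is Aug 8.
Aug 26 is 18 days after Aug 8; 18 mod 7 = 4, so Thursday + 4 = Monday.
1190 mod 7 = 0, so 1190 days after a Monday is Monday + 0 = Monday.

Monday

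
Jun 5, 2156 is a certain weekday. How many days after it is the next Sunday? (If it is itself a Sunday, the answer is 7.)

Jun 5, 2156 is a Saturday.
From Saturday to the next Sunday is 1 day.

1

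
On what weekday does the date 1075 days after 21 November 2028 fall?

First find the weekday of Nov 21, 2028. Doomsday rule: the anchor day for the 2000s is Tuesday. For year 28: 28÷12 = 2 r 4, and 4÷4 = 1, so 2+4+1 = 7.
Tuesday + 7 ≡ Tuesday — that's 2028's doomsday.
In November the doomsday date is Nov 7.
Nov 21 is 14 days after Nov 7; 14 mod 7 = 0, so Tuesday + 0 = Tuesday.
1075 mod 7 = 4, so 1075 days after a Tuesday is Tuesday + 4 = Saturday.

Saturday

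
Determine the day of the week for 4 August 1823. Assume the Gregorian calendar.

January 1, 1823 is a Wednesday.
Jan 1, 1823 → Feb 1, 1823: 31 days (January has 31).
Feb 1, 1823 → Mar 1, 1823: 28 days (February has 28).
Mar 1, 1823 → Apr 1, 1823: 31 days (March has 31).
Apr 1, 1823 → May 1, 1823: 30 days (April has 30).
May 1, 1823 → Jun 1, 1823: 31 days (May has 31).
Jun 1, 1823 → Jul 1, 1823: 30 days (June has 30).
Jul 1, 1823 → Aug 1, 1823: 31 days (July has 31).
Aug 1, 1823 → Aug 4, 1823: 3 days.
Total: 215 days.
215 mod 7 = 5, so Wednesday + 5 = Monday.

Monday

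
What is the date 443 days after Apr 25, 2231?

+366 (one year; includes Feb 29, 2232) → Apr 25, 2232 (77 left).
Apr has 30 days: +6 → May 1, 2232 (71 left).
May has 31 days: +31 → Jun 1, 2232 (40 left).
Jun has 30 days: +30 → Jul 1, 2232 (10 left).
+10 → Jul 11, 2232.

July 11, 2232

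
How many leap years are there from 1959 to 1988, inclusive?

8

Multiples of 4 in [1959,1988]: 8.
Of those, multiples of 100: 0 (not leap unless ÷400).
Multiples of 400: 0.
Leap years = 8 − 0 + 0 = 8.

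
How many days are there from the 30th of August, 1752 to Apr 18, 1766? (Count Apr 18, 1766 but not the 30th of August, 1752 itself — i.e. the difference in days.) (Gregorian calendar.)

Aug 30, 1752 → Aug 30, 1753: 365 days.
Aug 30, 1753 → Aug 30, 1754: 365 days.
Aug 30, 1754 → Aug 30, 1755: 365 days.
Aug 30, 1755 → Aug 30, 1756: 366 days (Feb 29, 1756 is in that span).
Aug 30, 1756 → Aug 30, 1757: 365 days.
Aug 30, 1757 → Aug 30, 1758: 365 days.
Aug 30, 1758 → Aug 30, 1759: 365 days.
Aug 30, 1759 → Aug 30, 1760: 366 days (Feb 29, 1760 is in that span).
Aug 30, 1760 → Aug 30, 1761: 365 days.
Aug 30, 1761 → Aug 30, 1762: 365 days.
Aug 30, 1762 → Aug 30, 1763: 365 days.
Aug 30, 1763 → Aug 30, 1764: 366 days (Feb 29, 1764 is in that span).
Aug 30, 1764 → Aug 30, 1765: 365 days.
Aug 30, 1765 → Sep 30, 1765: 31 days (August has 31).
Sep 30, 1765 → Oct 30, 1765: 30 days (September has 30).
Oct 30, 1765 → Nov 30, 1765: 31 days (October has 31).
Nov 30, 1765 → Dec 30, 1765: 30 days (November has 30).
Dec 30, 1765 → Jan 30, 1766: 31 days (December has 31).
Jan 30, 1766 → Feb 28, 1766: 29 days (January has 31).
Feb 28, 1766 → Mar 28, 1766: 28 days (February has 28).
Mar 28, 1766 → Apr 18, 1766: 21 days.
Total: 4979 days.

4979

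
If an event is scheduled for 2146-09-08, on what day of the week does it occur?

Thursday

Doomsday rule: the anchor day for the 2100s is Sunday. For year 46: 46÷12 = 3 r 10, and 10÷4 = 2, so 3+10+2 = 15.
Sunday + 15 ≡ Monday — that's 2146's doomsday.
In September the doomsday date is Sep 5.
Sep 8 is 3 days after Sep 5; 3 mod 7 = 3, so Monday + 3 = Thursday.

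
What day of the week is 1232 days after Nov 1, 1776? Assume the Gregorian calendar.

Friday

Nov 1, 1776 is a Friday.
1232 mod 7 = 0, so 1232 days after a Friday is Friday + 0 = Friday.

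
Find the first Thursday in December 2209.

December 1, 2209 is a Friday.
The first Thursday is therefore December 7 (6 days later).

December 7, 2209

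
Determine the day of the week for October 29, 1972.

January 1, 1972 is a Saturday.
Jan 1, 1972 → Feb 1, 1972: 31 days (January has 31).
Feb 1, 1972 → Mar 1, 1972: 29 days (February has 29).
Mar 1, 1972 → Apr 1, 1972: 31 days (March has 31).
Apr 1, 1972 → May 1, 1972: 30 days (April has 30).
May 1, 1972 → Jun 1, 1972: 31 days (May has 31).
Jun 1, 1972 → Jul 1, 1972: 30 days (June has 30).
Jul 1, 1972 → Aug 1, 1972: 31 days (July has 31).
Aug 1, 1972 → Sep 1, 1972: 31 days (August has 31).
Sep 1, 1972 → Oct 1, 1972: 30 days (September has 30).
Oct 1, 1972 → Oct 29, 1972: 28 days.
Total: 302 days.
302 mod 7 = 1, so Saturday + 1 = Sunday.

Sunday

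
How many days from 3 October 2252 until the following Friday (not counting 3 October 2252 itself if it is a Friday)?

5

Oct 3, 2252 is a Sunday.
From Sunday to the next Friday is 5 days.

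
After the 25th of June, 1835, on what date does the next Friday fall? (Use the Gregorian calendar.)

June 26, 1835

Jun 25, 1835 is a Thursday.
From Thursday to the next Friday is 1 day.
Jun 25, 1835 + 1 = Jun 26, 1835.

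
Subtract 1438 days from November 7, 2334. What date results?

−365 (one year) → Nov 7, 2333 (1073 left).
−365 (one year) → Nov 7, 2332 (708 left).
−366 (one year; includes Feb 29, 2332) → Nov 7, 2331 (342 left).
−7 → Oct 31, 2331 (end of Oct, 31 days; 335 left).
−31 → Sep 30, 2331 (end of Sep, 30 days; 304 left).
−30 → Aug 31, 2331 (end of Aug, 31 days; 274 left).
−31 → Jul 31, 2331 (end of Jul, 31 days; 243 left).
−31 → Jun 30, 2331 (end of Jun, 30 days; 212 left).
−30 → May 31, 2331 (end of May, 31 days; 182 left).
−31 → Apr 30, 2331 (end of Apr, 30 days; 151 left).
−30 → Mar 31, 2331 (end of Mar, 31 days; 121 left).
−31 → Feb 28, 2331 (end of Feb, 28 days; 90 left).
−28 → Jan 31, 2331 (end of Jan, 31 days; 62 left).
−31 → Dec 31, 2330 (end of Dec, 31 days; 31 left).
−31 → Nov 30, 2330 (end of Nov, 30 days; 0 left).

November 30, 2330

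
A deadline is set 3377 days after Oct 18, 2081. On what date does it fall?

+365 (one year) → Oct 18, 2082 (3012 left).
+365 (one year) → Oct 18, 2083 (2647 left).
+366 (one year; includes Feb 29, 2084) → Oct 18, 2084 (2281 left).
+365 (one year) → Oct 18, 2085 (1916 left).
+365 (one year) → Oct 18, 2086 (1551 left).
+365 (one year) → Oct 18, 2087 (1186 left).
+366 (one year; includes Feb 29, 2088) → Oct 18, 2088 (820 left).
+365 (one year) → Oct 18, 2089 (455 left).
+365 (one year) → Oct 18, 2090 (90 left).
Oct has 31 days: +14 → Nov 1, 2090 (76 left).
Nov has 30 days: +30 → Dec 1, 2090 (46 left).
Dec has 31 days: +31 → Jan 1, 2091 (15 left).
+15 → Jan 16, 2091.

January 16, 2091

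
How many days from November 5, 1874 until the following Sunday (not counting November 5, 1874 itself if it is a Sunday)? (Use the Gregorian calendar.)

3

Nov 5, 1874 is a Thursday.
From Thursday to the next Sunday is 3 days.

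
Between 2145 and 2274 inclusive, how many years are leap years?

31

Multiples of 4 in [2145,2274]: 32.
Of those, multiples of 100: 1 (not leap unless ÷400).
Multiples of 400: 0.
Leap years = 32 − 1 + 0 = 31.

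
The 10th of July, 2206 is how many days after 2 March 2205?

495

Mar 2, 2205 → Mar 2, 2206: 365 days.
Mar 2, 2206 → Apr 2, 2206: 31 days (March has 31).
Apr 2, 2206 → May 2, 2206: 30 days (April has 30).
May 2, 2206 → Jun 2, 2206: 31 days (May has 31).
Jun 2, 2206 → Jul 2, 2206: 30 days (June has 30).
Jul 2, 2206 → Jul 10, 2206: 8 days.
Total: 495 days.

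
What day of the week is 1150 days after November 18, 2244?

Nov 18, 2244 is a Monday.
1150 mod 7 = 2, so 1150 days after a Monday is Monday + 2 = Wednesday.

Wednesday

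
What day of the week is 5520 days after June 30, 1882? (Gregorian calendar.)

Tuesday

First find the weekday of Jun 30, 1882. Doomsday rule: the anchor day for the 1800s is Friday. For year 82: 82÷12 = 6 r 10, and 10÷4 = 2, so 6+10+2 = 18.
Friday + 18 ≡ Tuesday — that's 1882's doomsday.
In June the doomsday date is Jun 6.
Jun 30 is 24 days after Jun 6; 24 mod 7 = 3, so Tuesday + 3 = Friday.
5520 mod 7 = 4, so 5520 days after a Friday is Friday + 4 = Tuesday.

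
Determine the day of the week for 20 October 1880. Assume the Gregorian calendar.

Wednesday

Doomsday rule: the anchor day for the 1800s is Friday. For year 80: 80÷12 = 6 r 8, and 8÷4 = 2, so 6+8+2 = 16.
Friday + 16 ≡ Sunday — that's 1880's doomsday.
In October the doomsday date is Oct 10.
Oct 20 is 10 days after Oct 10; 10 mod 7 = 3, so Sunday + 3 = Wednesday.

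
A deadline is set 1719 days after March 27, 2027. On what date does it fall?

+366 (one year; includes Feb 29, 2028) → Mar 27, 2028 (1353 left).
+365 (one year) → Mar 27, 2029 (988 left).
+365 (one year) → Mar 27, 2030 (623 left).
+365 (one year) → Mar 27, 2031 (258 left).
Mar has 31 days: +5 → Apr 1, 2031 (253 left).
Apr has 30 days: +30 → May 1, 2031 (223 left).
May has 31 days: +31 → Jun 1, 2031 (192 left).
Jun has 30 days: +30 → Jul 1, 2031 (162 left).
Jul has 31 days: +31 → Aug 1, 2031 (131 left).
Aug has 31 days: +31 → Sep 1, 2031 (100 left).
Sep has 30 days: +30 → Oct 1, 2031 (70 left).
Oct has 31 days: +31 → Nov 1, 2031 (39 left).
Nov has 30 days: +30 → Dec 1, 2031 (9 left).
+9 → Dec 10, 2031.

December 10, 2031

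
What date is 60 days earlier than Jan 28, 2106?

November 29, 2105

−28 → Dec 31, 2105 (end of Dec, 31 days; 32 left).
−31 → Nov 30, 2105 (end of Nov, 30 days; 1 left).
−1 → Nov 29, 2105.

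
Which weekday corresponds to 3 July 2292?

Doomsday rule: the anchor day for the 2200s is Friday. For year 92: 92÷12 = 7 r 8, and 8÷4 = 2, so 7+8+2 = 17.
Friday + 17 ≡ Monday — that's 2292's doomsday.
In July the doomsday date is Jul 11.
Jul 3 is 8 days before Jul 11; 8 mod 7 = 1, so Monday − 1 = Sunday.

Sunday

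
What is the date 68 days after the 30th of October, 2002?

Oct has 31 days: +2 → Nov 1, 2002 (66 left).
Nov has 30 days: +30 → Dec 1, 2002 (36 left).
Dec has 31 days: +31 → Jan 1, 2003 (5 left).
+5 → Jan 6, 2003.

January 6, 2003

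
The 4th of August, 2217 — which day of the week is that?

Monday

Doomsday rule: the anchor day for the 2200s is Friday. For year 17: 17÷12 = 1 r 5, and 5÷4 = 1, so 1+5+1 = 7.
Friday + 7 ≡ Friday — that's 2217's doomsday.
In August the doomsday date is Aug 8.
Aug 4 is 4 days before Aug 8; 4 mod 7 = 4, so Friday − 4 = Monday.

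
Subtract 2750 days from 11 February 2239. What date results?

August 2, 2231

−365 (one year) → Feb 11, 2238 (2385 left).
−365 (one year) → Feb 11, 2237 (2020 left).
−366 (one year; includes Feb 29, 2236) → Feb 11, 2236 (1654 left).
−365 (one year) → Feb 11, 2235 (1289 left).
−365 (one year) → Feb 11, 2234 (924 left).
−365 (one year) → Feb 11, 2233 (559 left).
−366 (one year; includes Feb 29, 2232) → Feb 11, 2232 (193 left).
−11 → Jan 31, 2232 (end of Jan, 31 days; 182 left).
−31 → Dec 31, 2231 (end of Dec, 31 days; 151 left).
−31 → Nov 30, 2231 (end of Nov, 30 days; 120 left).
−30 → Oct 31, 2231 (end of Oct, 31 days; 90 left).
−31 → Sep 30, 2231 (end of Sep, 30 days; 59 left).
−30 → Aug 31, 2231 (end of Aug, 31 days; 29 left).
−29 → Aug 2, 2231.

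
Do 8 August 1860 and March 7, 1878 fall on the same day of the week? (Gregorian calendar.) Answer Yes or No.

From Aug 8, 1860 to Mar 7, 1878 is 6420 days.
6420 mod 7 = 1, so they are different weekdays.
(Aug 8, 1860 is a Wednesday; Mar 7, 1878 is a Thursday.)

No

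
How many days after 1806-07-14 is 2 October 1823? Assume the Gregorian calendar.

6289

Jul 14, 1806 → Jul 14, 1807: 365 days.
Jul 14, 1807 → Jul 14, 1808: 366 days (Feb 29, 1808 is in that span).
Jul 14, 1808 → Jul 14, 1809: 365 days.
Jul 14, 1809 → Jul 14, 1810: 365 days.
Jul 14, 1810 → Jul 14, 1811: 365 days.
Jul 14, 1811 → Jul 14, 1812: 366 days (Feb 29, 1812 is in that span).
Jul 14, 1812 → Jul 14, 1813: 365 days.
Jul 14, 1813 → Jul 14, 1814: 365 days.
Jul 14, 1814 → Jul 14, 1815: 365 days.
Jul 14, 1815 → Jul 14, 1816: 366 days (Feb 29, 1816 is in that span).
Jul 14, 1816 → Jul 14, 1817: 365 days.
Jul 14, 1817 → Jul 14, 1818: 365 days.
Jul 14, 1818 → Jul 14, 1819: 365 days.
Jul 14, 1819 → Jul 14, 1820: 366 days (Feb 29, 1820 is in that span).
Jul 14, 1820 → Jul 14, 1821: 365 days.
Jul 14, 1821 → Jul 14, 1822: 365 days.
Jul 14, 1822 → Jul 14, 1823: 365 days.
Jul 14, 1823 → Aug 14, 1823: 31 days (July has 31).
Aug 14, 1823 → Sep 14, 1823: 31 days (August has 31).
Sep 14, 1823 → Oct 2, 1823: 18 days.
Total: 6289 days.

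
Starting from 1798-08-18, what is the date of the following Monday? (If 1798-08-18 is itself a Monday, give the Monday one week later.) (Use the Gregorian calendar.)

Aug 18, 1798 is a Saturday.
From Saturday to the next Monday is 2 days.
Aug 18, 1798 + 2 = Aug 20, 1798.

August 20, 1798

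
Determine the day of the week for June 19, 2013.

January 1, 2013 is a Tuesday.
Jan 1, 2013 → Feb 1, 2013: 31 days (January has 31).
Feb 1, 2013 → Mar 1, 2013: 28 days (February has 28).
Mar 1, 2013 → Apr 1, 2013: 31 days (March has 31).
Apr 1, 2013 → May 1, 2013: 30 days (April has 30).
May 1, 2013 → Jun 1, 2013: 31 days (May has 31).
Jun 1, 2013 → Jun 19, 2013: 18 days.
Total: 169 days.
169 mod 7 = 1, so Tuesday + 1 = Wednesday.

Wednesday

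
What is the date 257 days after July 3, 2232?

March 17, 2233

Jul has 31 days: +29 → Aug 1, 2232 (228 left).
Aug has 31 days: +31 → Sep 1, 2232 (197 left).
Sep has 30 days: +30 → Oct 1, 2232 (167 left).
Oct has 31 days: +31 → Nov 1, 2232 (136 left).
Nov has 30 days: +30 → Dec 1, 2232 (106 left).
Dec has 31 days: +31 → Jan 1, 2233 (75 left).
Jan has 31 days: +31 → Feb 1, 2233 (44 left).
Feb has 28 days: +28 → Mar 1, 2233 (16 left).
+16 → Mar 17, 2233.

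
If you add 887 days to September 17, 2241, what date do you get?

+365 (one year) → Sep 17, 2242 (522 left).
+365 (one year) → Sep 17, 2243 (157 left).
Sep has 30 days: +14 → Oct 1, 2243 (143 left).
Oct has 31 days: +31 → Nov 1, 2243 (112 left).
Nov has 30 days: +30 → Dec 1, 2243 (82 left).
Dec has 31 days: +31 → Jan 1, 2244 (51 left).
Jan has 31 days: +31 → Feb 1, 2244 (20 left).
+20 → Feb 21, 2244.

February 21, 2244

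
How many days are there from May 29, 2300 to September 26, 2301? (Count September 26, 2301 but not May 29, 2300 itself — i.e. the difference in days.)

May 29, 2300 → May 29, 2301: 365 days.
May 29, 2301 → Jun 29, 2301: 31 days (May has 31).
Jun 29, 2301 → Jul 29, 2301: 30 days (June has 30).
Jul 29, 2301 → Aug 29, 2301: 31 days (July has 31).
Aug 29, 2301 → Sep 26, 2301: 28 days.
Total: 485 days.

485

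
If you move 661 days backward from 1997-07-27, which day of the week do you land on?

Jul 27, 1997 is a Sunday.
661 mod 7 = 3, so 661 days before a Sunday is Sunday − 3 = Thursday.

Thursday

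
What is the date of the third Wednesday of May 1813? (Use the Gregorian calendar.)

May 19, 1813

May 1, 1813 is a Saturday.
The first Wednesday is therefore May 5 (4 days later).
The third Wednesday is 5 + 2×7 = May 19.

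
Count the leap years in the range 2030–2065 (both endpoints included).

Multiples of 4 in [2030,2065]: 9.
Of those, multiples of 100: 0 (not leap unless ÷400).
Multiples of 400: 0.
Leap years = 9 − 0 + 0 = 9.

9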